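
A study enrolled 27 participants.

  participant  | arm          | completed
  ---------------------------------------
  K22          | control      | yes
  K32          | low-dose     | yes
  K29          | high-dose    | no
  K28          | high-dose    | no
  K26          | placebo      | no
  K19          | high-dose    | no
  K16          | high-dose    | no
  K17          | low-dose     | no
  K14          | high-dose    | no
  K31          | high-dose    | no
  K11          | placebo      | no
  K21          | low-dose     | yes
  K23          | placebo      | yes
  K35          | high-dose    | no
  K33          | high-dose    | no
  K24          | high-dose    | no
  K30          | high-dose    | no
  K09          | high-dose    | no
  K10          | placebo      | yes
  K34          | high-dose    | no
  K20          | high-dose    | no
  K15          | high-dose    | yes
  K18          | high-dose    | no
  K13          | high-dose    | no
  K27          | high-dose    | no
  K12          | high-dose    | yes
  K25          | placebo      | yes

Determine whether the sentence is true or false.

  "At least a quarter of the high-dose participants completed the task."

'At least a quarter of the high-dose participants completed the task' holds iff |A ∩ B| / |A| ≥ 1/4.
|A| = 18, |A ∩ B| = 2, |A ∖ B| = 16.
|A ∩ B|/|A| = 2/18, so the statement is false.

False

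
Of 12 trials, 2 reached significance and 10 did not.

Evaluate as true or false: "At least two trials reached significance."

True

'At least two trials reached significance' holds iff |A ∩ B| ≥ 2.
|A| = 12, |A ∩ B| = 2, |A ∖ B| = 10.
|A ∩ B| = 2, so the statement is true.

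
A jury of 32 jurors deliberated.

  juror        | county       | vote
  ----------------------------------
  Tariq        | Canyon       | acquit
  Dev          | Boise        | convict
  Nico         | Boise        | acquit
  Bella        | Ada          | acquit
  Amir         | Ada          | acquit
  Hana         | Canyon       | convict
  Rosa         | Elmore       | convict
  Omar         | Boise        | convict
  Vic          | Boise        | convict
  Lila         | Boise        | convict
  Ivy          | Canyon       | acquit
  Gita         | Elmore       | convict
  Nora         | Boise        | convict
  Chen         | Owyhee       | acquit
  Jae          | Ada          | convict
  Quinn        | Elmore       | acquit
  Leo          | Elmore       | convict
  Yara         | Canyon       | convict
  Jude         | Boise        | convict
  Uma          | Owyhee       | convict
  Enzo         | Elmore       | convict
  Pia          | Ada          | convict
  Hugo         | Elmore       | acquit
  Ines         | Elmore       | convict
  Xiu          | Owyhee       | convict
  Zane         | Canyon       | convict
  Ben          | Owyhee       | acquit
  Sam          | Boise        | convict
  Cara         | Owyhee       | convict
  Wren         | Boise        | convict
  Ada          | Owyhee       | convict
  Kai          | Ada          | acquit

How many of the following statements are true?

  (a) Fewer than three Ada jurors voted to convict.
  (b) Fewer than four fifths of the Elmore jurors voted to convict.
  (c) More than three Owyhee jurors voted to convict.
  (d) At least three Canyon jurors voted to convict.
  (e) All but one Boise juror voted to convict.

(a) Ada: |A| = 5, |A ∩ B| = 2; needs |A ∩ B| < 3 — true.
(b) Elmore: |A| = 7, |A ∩ B| = 5; needs |A ∩ B| / |A| < 4/5 — true.
(c) Owyhee: |A| = 6, |A ∩ B| = 4; needs |A ∩ B| > 3 — true.
(d) Canyon: |A| = 5, |A ∩ B| = 3; needs |A ∩ B| ≥ 3 — true.
(e) Boise: |A| = 9, |A ∩ B| = 8; needs |A ∖ B| = 1 — true.

5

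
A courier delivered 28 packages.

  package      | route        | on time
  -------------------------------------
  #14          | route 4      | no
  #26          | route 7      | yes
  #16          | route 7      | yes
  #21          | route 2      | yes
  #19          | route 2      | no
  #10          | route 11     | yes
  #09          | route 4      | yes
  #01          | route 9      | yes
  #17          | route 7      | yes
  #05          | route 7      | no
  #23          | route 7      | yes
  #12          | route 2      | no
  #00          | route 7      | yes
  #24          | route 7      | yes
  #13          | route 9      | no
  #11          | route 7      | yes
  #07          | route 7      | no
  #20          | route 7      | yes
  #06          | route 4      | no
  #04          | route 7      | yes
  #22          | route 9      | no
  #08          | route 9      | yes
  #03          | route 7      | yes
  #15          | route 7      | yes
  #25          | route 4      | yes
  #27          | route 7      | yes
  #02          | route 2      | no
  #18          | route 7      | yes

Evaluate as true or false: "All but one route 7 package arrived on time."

'All but one route 7 package arrived on time' holds iff |A ∖ B| = 1.
|A| = 15, |A ∩ B| = 13, |A ∖ B| = 2.
|A ∖ B| = 2, so the statement is false.

False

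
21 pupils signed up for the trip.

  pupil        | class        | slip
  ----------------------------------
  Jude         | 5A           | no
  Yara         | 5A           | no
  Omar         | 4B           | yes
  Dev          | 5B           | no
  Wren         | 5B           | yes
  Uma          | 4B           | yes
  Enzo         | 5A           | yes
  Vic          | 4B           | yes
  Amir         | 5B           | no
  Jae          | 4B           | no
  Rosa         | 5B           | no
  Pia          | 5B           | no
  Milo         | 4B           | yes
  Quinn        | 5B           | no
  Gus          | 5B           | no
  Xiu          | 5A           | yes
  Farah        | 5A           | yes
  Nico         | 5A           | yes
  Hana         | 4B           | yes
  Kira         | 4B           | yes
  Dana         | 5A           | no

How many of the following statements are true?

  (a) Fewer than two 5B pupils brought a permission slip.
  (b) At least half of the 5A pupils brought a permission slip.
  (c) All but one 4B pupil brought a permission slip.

(a) 5B: |A| = 7, |A ∩ B| = 1; needs |A ∩ B| < 2 — true.
(b) 5A: |A| = 7, |A ∩ B| = 4; needs |A ∩ B| ≥ |A ∖ B| — true.
(c) 4B: |A| = 7, |A ∩ B| = 6; needs |A ∖ B| = 1 — true.

3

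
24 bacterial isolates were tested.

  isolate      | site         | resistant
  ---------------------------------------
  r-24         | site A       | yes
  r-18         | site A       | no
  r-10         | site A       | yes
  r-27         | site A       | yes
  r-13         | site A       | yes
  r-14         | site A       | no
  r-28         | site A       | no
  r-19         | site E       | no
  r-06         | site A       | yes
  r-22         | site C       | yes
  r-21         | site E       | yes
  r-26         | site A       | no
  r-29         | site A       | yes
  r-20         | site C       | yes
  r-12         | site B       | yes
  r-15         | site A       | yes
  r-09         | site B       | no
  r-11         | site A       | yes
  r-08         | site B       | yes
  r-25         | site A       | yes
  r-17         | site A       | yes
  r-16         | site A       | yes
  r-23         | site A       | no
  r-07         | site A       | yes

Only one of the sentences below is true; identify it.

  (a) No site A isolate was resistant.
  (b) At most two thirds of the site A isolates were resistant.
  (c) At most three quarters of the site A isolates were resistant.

(c)

|A| = 17, |A ∩ B| = 12, |A ∖ B| = 5.
(a) requires A ∩ B = ∅ (|A ∩ B| = 0): false.
(b) requires |A ∩ B| / |A| ≤ 2/3: false.
(c) requires |A ∩ B| / |A| ≤ 3/4: true.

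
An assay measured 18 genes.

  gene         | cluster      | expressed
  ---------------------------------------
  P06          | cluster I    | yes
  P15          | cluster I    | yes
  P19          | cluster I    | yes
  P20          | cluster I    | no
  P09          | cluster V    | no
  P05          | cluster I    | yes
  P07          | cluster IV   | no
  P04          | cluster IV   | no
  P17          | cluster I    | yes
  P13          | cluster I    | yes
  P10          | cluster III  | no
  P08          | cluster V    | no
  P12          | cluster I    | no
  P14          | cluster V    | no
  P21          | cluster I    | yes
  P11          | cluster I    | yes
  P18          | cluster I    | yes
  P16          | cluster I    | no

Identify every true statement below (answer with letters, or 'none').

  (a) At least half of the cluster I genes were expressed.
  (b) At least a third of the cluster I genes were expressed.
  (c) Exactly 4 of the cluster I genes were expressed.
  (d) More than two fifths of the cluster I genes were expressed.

|A| = 12, |A ∩ B| = 9, |A ∖ B| = 3.
(a) |A ∩ B| ≥ |A ∖ B|: holds.
(b) |A ∩ B| / |A| ≥ 1/3: holds.
(c) |A ∩ B| = 4: fails.
(d) |A ∩ B| / |A| > 2/5: holds.

(a), (b), (d)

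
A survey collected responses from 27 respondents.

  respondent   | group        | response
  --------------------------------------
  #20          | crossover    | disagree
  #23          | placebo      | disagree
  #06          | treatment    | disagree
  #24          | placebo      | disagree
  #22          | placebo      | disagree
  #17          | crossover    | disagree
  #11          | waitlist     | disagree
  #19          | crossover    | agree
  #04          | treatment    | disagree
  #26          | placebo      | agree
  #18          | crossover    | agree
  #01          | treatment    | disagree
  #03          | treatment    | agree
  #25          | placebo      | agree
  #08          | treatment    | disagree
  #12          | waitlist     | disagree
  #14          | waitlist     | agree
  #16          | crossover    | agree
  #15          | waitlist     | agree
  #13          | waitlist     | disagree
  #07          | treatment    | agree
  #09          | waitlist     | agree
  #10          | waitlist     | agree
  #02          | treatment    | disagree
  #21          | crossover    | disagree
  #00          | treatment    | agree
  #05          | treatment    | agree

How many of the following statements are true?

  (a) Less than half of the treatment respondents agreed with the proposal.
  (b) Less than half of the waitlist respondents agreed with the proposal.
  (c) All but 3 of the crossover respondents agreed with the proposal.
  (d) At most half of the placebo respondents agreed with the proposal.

(a) treatment: |A| = 9, |A ∩ B| = 4; needs |A ∩ B| < |A ∖ B| — true.
(b) waitlist: |A| = 7, |A ∩ B| = 4; needs |A ∩ B| < |A ∖ B| — false.
(c) crossover: |A| = 6, |A ∩ B| = 3; needs |A ∖ B| = 3 — true.
(d) placebo: |A| = 5, |A ∩ B| = 2; needs |A ∩ B| ≤ |A ∖ B| — true.

3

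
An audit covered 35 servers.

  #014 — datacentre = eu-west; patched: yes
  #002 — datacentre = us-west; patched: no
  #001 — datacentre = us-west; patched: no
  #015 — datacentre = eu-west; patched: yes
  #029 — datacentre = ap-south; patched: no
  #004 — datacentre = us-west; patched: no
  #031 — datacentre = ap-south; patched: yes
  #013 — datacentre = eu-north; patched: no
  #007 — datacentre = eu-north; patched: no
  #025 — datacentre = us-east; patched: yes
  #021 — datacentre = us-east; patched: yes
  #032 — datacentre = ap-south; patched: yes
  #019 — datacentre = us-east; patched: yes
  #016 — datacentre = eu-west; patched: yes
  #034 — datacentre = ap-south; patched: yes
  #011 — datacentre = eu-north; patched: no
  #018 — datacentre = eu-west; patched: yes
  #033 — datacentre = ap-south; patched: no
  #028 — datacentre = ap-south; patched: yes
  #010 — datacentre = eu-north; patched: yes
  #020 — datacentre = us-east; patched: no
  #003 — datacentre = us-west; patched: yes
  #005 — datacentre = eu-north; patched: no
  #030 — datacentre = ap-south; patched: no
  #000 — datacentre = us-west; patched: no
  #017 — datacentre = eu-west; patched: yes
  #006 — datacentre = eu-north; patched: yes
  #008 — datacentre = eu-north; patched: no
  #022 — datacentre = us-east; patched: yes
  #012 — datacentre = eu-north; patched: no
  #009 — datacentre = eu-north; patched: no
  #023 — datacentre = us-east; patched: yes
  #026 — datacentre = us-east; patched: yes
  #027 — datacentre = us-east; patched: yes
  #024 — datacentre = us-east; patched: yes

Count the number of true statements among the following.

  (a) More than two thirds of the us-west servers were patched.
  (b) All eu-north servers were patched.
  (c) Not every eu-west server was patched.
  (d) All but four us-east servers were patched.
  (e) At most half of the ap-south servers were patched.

(a) us-west: |A| = 5, |A ∩ B| = 1; needs |A ∩ B| / |A| > 2/3 — false.
(b) eu-north: |A| = 9, |A ∩ B| = 2; needs A ⊆ B, i.e. every element of A is in B (|A ∖ B| = 0) — false.
(c) eu-west: |A| = 5, |A ∩ B| = 5; needs A ⊄ B (|A ∖ B| ≥ 1) — false.
(d) us-east: |A| = 9, |A ∩ B| = 8; needs |A ∖ B| = 4 — false.
(e) ap-south: |A| = 7, |A ∩ B| = 4; needs |A ∩ B| ≤ |A ∖ B| — false.

0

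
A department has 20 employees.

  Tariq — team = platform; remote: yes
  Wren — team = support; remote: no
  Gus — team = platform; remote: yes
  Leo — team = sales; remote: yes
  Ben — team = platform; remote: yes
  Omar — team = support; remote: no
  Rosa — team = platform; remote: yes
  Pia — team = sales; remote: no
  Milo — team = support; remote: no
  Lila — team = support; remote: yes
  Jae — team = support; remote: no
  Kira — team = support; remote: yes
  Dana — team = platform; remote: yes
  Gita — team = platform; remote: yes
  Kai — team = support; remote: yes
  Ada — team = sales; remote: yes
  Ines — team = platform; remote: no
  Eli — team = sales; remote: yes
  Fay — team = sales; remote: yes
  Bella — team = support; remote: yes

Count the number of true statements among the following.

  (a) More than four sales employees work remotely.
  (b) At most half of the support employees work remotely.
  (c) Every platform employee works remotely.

(a) sales: |A| = 5, |A ∩ B| = 4; needs |A ∩ B| > 4 — false.
(b) support: |A| = 8, |A ∩ B| = 4; needs |A ∩ B| ≤ |A ∖ B| — true.
(c) platform: |A| = 7, |A ∩ B| = 6; needs A ⊆ B, i.e. every element of A is in B (|A ∖ B| = 0) — false.

1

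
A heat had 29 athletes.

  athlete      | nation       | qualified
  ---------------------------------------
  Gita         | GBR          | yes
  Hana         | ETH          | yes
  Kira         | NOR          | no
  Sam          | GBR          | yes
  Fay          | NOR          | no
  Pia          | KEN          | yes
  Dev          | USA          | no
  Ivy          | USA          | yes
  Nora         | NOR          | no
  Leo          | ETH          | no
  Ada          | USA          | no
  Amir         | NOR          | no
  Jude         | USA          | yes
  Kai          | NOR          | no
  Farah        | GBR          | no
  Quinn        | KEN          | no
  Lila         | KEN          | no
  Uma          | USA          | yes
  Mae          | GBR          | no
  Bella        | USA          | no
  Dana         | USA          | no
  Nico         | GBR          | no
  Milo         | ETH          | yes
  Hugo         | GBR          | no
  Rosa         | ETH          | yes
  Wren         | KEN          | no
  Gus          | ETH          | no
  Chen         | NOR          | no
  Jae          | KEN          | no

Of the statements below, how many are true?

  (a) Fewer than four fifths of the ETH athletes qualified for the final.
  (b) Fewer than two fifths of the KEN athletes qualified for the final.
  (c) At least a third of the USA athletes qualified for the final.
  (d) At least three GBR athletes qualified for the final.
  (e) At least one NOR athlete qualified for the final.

(a) ETH: |A| = 5, |A ∩ B| = 3; needs |A ∩ B| / |A| < 4/5 — true.
(b) KEN: |A| = 5, |A ∩ B| = 1; needs |A ∩ B| / |A| < 2/5 — true.
(c) USA: |A| = 7, |A ∩ B| = 3; needs |A ∩ B| / |A| ≥ 1/3 — true.
(d) GBR: |A| = 6, |A ∩ B| = 2; needs |A ∩ B| ≥ 3 — false.
(e) NOR: |A| = 6, |A ∩ B| = 0; needs A ∩ B ≠ ∅ (|A ∩ B| ≥ 1) — false.

3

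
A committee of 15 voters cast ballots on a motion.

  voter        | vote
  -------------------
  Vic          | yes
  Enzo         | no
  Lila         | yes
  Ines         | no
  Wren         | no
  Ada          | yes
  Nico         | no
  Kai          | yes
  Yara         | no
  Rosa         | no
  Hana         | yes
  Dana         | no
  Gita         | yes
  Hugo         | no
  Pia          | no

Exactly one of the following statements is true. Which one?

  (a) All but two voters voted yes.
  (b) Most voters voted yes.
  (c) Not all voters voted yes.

|A| = 15, |A ∩ B| = 6, |A ∖ B| = 9.
(a) requires |A ∖ B| = 2: false.
(b) requires |A ∩ B| > |A ∖ B|: false.
(c) requires A ⊄ B (|A ∖ B| ≥ 1): true.

(c)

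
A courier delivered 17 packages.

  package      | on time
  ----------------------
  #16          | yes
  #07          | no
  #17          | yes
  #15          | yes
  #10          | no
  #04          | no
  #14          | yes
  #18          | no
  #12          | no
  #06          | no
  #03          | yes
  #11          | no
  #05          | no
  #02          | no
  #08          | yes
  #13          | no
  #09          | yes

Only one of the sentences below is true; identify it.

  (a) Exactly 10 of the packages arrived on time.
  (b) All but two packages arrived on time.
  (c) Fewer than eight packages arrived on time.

|A| = 17, |A ∩ B| = 7, |A ∖ B| = 10.
(a) requires |A ∩ B| = 10: false.
(b) requires |A ∖ B| = 2: false.
(c) requires |A ∩ B| < 8: true.

(c)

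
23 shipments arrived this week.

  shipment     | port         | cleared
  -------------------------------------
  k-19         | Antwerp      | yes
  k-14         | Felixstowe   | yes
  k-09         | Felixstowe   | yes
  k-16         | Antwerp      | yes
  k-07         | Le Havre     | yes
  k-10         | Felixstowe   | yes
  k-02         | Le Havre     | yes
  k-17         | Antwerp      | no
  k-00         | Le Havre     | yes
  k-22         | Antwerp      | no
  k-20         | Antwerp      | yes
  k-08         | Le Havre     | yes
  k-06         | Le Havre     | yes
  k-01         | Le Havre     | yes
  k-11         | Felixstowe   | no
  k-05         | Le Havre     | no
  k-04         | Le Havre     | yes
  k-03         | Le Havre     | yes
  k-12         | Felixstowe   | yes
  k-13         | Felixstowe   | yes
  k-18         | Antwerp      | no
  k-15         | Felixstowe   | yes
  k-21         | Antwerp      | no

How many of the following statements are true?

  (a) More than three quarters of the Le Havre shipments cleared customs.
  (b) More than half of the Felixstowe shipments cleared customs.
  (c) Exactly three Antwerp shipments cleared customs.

3

(a) Le Havre: |A| = 9, |A ∩ B| = 8; needs |A ∩ B| / |A| > 3/4 — true.
(b) Felixstowe: |A| = 7, |A ∩ B| = 6; needs |A ∩ B| > |A ∖ B| — true.
(c) Antwerp: |A| = 7, |A ∩ B| = 3; needs |A ∩ B| = 3 — true.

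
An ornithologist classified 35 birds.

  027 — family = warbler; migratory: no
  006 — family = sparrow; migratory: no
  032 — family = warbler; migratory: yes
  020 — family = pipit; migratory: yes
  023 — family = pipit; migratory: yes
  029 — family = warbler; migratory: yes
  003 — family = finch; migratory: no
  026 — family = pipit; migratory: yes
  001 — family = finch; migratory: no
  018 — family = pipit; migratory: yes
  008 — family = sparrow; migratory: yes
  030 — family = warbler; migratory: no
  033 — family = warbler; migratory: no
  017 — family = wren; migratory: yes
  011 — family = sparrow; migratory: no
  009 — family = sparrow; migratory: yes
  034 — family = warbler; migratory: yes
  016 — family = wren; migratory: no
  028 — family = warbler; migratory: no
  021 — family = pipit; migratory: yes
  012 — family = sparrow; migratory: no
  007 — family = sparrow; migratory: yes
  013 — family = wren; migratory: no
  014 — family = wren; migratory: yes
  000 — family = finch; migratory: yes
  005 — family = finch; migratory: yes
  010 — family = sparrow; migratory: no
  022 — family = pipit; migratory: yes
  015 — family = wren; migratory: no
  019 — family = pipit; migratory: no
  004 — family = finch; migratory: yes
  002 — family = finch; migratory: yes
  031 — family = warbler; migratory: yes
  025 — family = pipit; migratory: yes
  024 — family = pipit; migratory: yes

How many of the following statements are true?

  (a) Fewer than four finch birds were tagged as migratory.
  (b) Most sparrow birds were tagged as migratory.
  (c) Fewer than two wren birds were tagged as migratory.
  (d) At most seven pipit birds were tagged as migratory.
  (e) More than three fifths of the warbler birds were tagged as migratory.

(a) finch: |A| = 6, |A ∩ B| = 4; needs |A ∩ B| < 4 — false.
(b) sparrow: |A| = 7, |A ∩ B| = 3; needs |A ∩ B| > |A ∖ B| — false.
(c) wren: |A| = 5, |A ∩ B| = 2; needs |A ∩ B| < 2 — false.
(d) pipit: |A| = 9, |A ∩ B| = 8; needs |A ∩ B| ≤ 7 — false.
(e) warbler: |A| = 8, |A ∩ B| = 4; needs |A ∩ B| / |A| > 3/5 — false.

0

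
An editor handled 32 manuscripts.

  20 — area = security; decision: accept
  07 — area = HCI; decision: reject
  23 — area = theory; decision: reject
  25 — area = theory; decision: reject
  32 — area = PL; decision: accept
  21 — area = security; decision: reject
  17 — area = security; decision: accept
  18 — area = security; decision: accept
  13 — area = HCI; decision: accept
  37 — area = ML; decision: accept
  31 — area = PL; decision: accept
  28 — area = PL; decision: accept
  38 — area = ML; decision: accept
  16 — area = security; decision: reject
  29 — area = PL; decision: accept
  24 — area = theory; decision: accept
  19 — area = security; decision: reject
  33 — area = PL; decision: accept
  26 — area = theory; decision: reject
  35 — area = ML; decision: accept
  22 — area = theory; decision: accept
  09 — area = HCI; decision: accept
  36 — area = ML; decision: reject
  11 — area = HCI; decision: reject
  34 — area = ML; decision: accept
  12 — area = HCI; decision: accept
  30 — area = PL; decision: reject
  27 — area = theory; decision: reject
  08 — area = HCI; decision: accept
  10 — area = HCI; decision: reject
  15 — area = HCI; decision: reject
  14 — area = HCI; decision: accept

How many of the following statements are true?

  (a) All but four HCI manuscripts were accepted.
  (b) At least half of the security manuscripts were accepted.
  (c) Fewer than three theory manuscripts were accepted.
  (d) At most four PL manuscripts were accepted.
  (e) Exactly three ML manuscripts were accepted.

3

(a) HCI: |A| = 9, |A ∩ B| = 5; needs |A ∖ B| = 4 — true.
(b) security: |A| = 6, |A ∩ B| = 3; needs |A ∩ B| ≥ |A ∖ B| — true.
(c) theory: |A| = 6, |A ∩ B| = 2; needs |A ∩ B| < 3 — true.
(d) PL: |A| = 6, |A ∩ B| = 5; needs |A ∩ B| ≤ 4 — false.
(e) ML: |A| = 5, |A ∩ B| = 4; needs |A ∩ B| = 3 — false.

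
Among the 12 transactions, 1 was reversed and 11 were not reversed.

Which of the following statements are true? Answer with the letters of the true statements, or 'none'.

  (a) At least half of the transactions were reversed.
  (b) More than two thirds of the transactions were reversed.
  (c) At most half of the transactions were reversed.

|A| = 12, |A ∩ B| = 1, |A ∖ B| = 11.
(a) |A ∩ B| ≥ |A ∖ B|: fails.
(b) |A ∩ B| / |A| > 2/3: fails.
(c) |A ∩ B| ≤ |A ∖ B|: holds.

(c)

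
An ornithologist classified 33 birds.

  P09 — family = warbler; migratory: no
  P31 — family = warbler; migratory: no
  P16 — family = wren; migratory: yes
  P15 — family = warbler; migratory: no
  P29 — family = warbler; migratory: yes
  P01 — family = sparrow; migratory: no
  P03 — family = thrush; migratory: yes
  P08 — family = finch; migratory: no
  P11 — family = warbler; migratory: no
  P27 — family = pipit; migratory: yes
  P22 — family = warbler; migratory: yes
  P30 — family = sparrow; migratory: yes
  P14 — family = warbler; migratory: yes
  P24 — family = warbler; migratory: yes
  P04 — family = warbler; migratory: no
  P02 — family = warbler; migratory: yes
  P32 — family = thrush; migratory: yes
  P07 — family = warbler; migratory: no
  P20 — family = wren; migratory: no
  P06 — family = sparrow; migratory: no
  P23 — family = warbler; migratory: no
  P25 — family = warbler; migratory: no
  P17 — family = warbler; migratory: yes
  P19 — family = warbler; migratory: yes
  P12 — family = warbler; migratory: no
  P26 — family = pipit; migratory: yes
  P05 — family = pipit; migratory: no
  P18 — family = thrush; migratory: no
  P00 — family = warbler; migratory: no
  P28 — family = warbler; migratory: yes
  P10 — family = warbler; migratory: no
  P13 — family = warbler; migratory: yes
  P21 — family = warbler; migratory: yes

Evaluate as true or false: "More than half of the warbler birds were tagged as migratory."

'More than half of the warbler birds were tagged as migratory' holds iff |A ∩ B| > |A ∖ B|.
|A| = 21, |A ∩ B| = 10, |A ∖ B| = 11.
10 < 11, so the statement is false.

False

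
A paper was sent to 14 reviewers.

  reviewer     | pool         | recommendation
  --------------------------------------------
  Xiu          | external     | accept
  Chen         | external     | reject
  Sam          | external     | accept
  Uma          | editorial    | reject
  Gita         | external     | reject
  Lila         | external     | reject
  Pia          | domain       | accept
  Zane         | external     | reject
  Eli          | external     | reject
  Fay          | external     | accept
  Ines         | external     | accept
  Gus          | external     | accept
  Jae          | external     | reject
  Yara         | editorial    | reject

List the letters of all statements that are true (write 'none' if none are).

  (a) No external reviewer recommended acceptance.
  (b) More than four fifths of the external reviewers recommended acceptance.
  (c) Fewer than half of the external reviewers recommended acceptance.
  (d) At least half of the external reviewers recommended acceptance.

|A| = 11, |A ∩ B| = 5, |A ∖ B| = 6.
(a) A ∩ B = ∅ (|A ∩ B| = 0): fails.
(b) |A ∩ B| / |A| > 4/5: fails.
(c) |A ∩ B| < |A ∖ B|: holds.
(d) |A ∩ B| ≥ |A ∖ B|: fails.

(c)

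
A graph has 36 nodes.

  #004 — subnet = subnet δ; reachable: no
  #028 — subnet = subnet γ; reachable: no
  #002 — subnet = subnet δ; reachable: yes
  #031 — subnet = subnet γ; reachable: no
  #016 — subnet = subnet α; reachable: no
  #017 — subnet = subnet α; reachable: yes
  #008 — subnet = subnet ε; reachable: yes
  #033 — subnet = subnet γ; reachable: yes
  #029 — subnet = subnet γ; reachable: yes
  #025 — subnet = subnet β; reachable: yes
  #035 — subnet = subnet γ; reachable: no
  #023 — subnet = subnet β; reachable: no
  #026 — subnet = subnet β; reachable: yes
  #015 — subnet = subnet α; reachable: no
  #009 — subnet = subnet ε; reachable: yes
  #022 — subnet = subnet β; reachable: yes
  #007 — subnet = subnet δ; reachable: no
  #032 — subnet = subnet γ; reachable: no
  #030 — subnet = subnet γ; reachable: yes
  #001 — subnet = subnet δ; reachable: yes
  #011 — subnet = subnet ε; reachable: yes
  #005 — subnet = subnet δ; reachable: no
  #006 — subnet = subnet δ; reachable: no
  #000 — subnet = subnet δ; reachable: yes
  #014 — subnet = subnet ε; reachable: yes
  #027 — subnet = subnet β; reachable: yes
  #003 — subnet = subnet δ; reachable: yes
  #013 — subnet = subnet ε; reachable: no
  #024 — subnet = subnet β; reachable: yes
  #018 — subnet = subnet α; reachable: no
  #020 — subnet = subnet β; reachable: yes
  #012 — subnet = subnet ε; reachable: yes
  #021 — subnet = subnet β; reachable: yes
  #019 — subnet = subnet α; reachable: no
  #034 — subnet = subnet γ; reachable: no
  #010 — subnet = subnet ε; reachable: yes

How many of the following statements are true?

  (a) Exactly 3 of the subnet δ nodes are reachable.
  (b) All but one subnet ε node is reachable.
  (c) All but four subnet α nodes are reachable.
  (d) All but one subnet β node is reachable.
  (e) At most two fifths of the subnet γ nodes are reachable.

(a) subnet δ: |A| = 8, |A ∩ B| = 4; needs |A ∩ B| = 3 — false.
(b) subnet ε: |A| = 7, |A ∩ B| = 6; needs |A ∖ B| = 1 — true.
(c) subnet α: |A| = 5, |A ∩ B| = 1; needs |A ∖ B| = 4 — true.
(d) subnet β: |A| = 8, |A ∩ B| = 7; needs |A ∖ B| = 1 — true.
(e) subnet γ: |A| = 8, |A ∩ B| = 3; needs |A ∩ B| / |A| ≤ 2/5 — true.

4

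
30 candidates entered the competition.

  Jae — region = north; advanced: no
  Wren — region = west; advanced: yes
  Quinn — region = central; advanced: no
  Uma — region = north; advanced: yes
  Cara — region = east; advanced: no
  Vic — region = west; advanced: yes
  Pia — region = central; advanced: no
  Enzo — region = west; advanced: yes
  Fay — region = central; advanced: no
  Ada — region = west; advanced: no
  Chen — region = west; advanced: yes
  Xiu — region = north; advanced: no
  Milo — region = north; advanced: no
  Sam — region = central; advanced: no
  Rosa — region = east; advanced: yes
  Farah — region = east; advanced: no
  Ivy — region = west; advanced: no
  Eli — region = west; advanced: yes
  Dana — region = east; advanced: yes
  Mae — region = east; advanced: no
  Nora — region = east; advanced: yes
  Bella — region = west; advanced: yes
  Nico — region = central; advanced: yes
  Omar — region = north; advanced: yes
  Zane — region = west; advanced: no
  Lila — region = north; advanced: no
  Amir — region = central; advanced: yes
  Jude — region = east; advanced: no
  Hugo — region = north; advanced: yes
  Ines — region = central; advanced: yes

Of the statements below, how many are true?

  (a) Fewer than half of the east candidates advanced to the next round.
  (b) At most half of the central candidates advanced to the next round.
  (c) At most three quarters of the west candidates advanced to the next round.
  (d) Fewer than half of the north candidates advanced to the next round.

4

(a) east: |A| = 7, |A ∩ B| = 3; needs |A ∩ B| < |A ∖ B| — true.
(b) central: |A| = 7, |A ∩ B| = 3; needs |A ∩ B| ≤ |A ∖ B| — true.
(c) west: |A| = 9, |A ∩ B| = 6; needs |A ∩ B| / |A| ≤ 3/4 — true.
(d) north: |A| = 7, |A ∩ B| = 3; needs |A ∩ B| < |A ∖ B| — true.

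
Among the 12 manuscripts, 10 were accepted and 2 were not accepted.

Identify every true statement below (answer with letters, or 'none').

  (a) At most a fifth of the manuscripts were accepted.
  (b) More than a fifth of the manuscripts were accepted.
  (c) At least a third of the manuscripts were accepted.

|A| = 12, |A ∩ B| = 10, |A ∖ B| = 2.
(a) |A ∩ B| / |A| ≤ 1/5: fails.
(b) |A ∩ B| / |A| > 1/5: holds.
(c) |A ∩ B| / |A| ≥ 1/3: holds.

(b), (c)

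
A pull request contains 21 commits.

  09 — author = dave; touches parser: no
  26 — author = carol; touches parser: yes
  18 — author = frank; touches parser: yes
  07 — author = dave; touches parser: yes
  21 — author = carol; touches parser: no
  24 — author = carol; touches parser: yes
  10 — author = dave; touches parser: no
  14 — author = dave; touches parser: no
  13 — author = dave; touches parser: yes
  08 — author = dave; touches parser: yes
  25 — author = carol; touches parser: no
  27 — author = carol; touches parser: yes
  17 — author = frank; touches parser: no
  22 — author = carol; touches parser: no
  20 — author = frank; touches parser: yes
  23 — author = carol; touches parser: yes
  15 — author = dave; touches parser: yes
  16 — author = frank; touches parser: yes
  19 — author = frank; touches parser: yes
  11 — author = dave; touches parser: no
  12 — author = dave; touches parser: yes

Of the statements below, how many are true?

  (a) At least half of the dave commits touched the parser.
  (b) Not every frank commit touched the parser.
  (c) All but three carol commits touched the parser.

3

(a) dave: |A| = 9, |A ∩ B| = 5; needs |A ∩ B| ≥ |A ∖ B| — true.
(b) frank: |A| = 5, |A ∩ B| = 4; needs A ⊄ B (|A ∖ B| ≥ 1) — true.
(c) carol: |A| = 7, |A ∩ B| = 4; needs |A ∖ B| = 3 — true.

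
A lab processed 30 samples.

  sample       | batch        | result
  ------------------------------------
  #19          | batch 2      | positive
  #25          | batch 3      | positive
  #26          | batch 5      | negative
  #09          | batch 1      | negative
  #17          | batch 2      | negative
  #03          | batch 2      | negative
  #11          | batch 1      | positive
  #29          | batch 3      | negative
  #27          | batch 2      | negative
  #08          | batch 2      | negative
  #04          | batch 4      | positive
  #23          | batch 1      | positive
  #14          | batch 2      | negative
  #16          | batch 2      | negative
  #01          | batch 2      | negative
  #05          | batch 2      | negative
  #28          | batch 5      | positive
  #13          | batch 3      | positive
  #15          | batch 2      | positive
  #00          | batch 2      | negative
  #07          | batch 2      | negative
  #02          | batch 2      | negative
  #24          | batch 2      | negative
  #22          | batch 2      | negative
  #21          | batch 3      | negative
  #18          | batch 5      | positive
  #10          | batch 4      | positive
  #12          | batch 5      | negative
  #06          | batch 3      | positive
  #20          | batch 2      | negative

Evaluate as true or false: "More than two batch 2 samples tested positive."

False

'More than two batch 2 samples tested positive' holds iff |A ∩ B| > 2.
|A| = 16, |A ∩ B| = 2, |A ∖ B| = 14.
|A ∩ B| = 2, so the statement is false.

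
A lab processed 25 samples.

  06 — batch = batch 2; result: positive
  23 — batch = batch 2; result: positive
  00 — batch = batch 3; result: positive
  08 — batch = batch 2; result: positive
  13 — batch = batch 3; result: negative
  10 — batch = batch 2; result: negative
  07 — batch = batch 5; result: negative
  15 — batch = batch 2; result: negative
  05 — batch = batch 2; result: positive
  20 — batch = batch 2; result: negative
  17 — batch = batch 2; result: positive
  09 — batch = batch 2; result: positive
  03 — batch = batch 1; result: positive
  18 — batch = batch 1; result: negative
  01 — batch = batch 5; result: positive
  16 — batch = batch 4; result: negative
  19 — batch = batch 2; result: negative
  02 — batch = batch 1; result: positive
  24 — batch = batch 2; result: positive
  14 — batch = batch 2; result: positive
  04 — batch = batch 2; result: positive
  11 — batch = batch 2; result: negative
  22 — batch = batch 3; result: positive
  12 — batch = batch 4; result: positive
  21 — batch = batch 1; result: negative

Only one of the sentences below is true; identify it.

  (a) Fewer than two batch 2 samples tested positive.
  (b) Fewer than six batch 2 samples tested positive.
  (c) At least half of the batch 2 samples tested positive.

(c)

|A| = 14, |A ∩ B| = 9, |A ∖ B| = 5.
(a) requires |A ∩ B| < 2: false.
(b) requires |A ∩ B| < 6: false.
(c) requires |A ∩ B| ≥ |A ∖ B|: true.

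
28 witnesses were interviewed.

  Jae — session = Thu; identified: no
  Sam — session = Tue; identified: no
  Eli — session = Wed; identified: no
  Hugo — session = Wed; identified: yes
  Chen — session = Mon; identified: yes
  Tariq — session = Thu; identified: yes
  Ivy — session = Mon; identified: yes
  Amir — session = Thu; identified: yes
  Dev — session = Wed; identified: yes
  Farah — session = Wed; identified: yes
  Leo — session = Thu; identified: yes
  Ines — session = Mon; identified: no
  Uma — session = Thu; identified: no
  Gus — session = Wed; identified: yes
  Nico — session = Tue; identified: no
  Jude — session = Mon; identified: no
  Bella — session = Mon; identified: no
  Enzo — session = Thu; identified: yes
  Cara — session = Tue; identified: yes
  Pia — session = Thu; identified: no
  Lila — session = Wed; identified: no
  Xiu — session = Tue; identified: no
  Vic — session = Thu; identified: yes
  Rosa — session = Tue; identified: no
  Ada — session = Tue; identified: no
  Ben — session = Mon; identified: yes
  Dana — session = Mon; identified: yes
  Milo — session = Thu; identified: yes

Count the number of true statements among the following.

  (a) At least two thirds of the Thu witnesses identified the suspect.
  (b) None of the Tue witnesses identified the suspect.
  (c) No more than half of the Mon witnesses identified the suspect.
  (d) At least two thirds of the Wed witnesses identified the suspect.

2

(a) Thu: |A| = 9, |A ∩ B| = 6; needs |A ∩ B| / |A| ≥ 2/3 — true.
(b) Tue: |A| = 6, |A ∩ B| = 1; needs A ∩ B = ∅ (|A ∩ B| = 0) — false.
(c) Mon: |A| = 7, |A ∩ B| = 4; needs |A ∩ B| ≤ |A ∖ B| — false.
(d) Wed: |A| = 6, |A ∩ B| = 4; needs |A ∩ B| / |A| ≥ 2/3 — true.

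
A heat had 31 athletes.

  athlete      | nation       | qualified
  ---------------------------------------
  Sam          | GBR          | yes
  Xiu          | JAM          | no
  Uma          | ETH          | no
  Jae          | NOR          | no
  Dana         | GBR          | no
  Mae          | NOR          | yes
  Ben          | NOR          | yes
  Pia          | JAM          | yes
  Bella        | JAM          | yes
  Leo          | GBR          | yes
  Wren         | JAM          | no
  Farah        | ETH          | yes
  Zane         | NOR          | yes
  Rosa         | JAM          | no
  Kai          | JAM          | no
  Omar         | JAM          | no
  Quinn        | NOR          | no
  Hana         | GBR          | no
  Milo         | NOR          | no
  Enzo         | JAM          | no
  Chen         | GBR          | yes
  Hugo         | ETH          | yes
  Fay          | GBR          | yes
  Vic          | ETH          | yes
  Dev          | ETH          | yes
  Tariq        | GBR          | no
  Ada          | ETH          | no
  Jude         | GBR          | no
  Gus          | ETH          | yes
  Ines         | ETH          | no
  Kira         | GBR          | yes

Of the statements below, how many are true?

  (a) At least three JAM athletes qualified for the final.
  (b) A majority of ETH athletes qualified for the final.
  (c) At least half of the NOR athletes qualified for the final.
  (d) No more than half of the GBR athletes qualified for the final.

2

(a) JAM: |A| = 8, |A ∩ B| = 2; needs |A ∩ B| ≥ 3 — false.
(b) ETH: |A| = 8, |A ∩ B| = 5; needs |A ∩ B| > |A ∖ B| — true.
(c) NOR: |A| = 6, |A ∩ B| = 3; needs |A ∩ B| ≥ |A ∖ B| — true.
(d) GBR: |A| = 9, |A ∩ B| = 5; needs |A ∩ B| ≤ |A ∖ B| — false.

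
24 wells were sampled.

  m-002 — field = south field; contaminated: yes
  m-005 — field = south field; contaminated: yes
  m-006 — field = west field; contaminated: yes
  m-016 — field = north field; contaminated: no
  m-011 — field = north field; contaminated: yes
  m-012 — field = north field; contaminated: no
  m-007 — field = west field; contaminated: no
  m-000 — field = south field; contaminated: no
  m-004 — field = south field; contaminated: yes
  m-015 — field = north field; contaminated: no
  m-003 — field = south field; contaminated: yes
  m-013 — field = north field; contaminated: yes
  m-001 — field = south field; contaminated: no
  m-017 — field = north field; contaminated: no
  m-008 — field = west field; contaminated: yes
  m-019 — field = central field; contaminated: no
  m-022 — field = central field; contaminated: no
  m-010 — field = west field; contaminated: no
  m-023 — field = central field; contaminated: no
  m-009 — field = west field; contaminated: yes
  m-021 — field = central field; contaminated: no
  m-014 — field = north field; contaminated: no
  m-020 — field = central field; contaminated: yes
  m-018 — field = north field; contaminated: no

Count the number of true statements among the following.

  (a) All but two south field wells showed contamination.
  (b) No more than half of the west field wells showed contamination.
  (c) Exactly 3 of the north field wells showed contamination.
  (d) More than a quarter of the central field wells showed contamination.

1

(a) south field: |A| = 6, |A ∩ B| = 4; needs |A ∖ B| = 2 — true.
(b) west field: |A| = 5, |A ∩ B| = 3; needs |A ∩ B| ≤ |A ∖ B| — false.
(c) north field: |A| = 8, |A ∩ B| = 2; needs |A ∩ B| = 3 — false.
(d) central field: |A| = 5, |A ∩ B| = 1; needs |A ∩ B| / |A| > 1/4 — false.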